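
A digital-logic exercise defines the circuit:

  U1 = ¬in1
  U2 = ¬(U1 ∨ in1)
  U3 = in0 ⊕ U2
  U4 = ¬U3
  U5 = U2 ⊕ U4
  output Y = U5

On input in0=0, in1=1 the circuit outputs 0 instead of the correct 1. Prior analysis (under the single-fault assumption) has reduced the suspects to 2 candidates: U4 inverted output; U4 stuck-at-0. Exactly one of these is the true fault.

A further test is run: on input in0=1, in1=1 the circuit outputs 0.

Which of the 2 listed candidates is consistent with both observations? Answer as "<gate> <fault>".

Evaluate each candidate on input in0=1, in1=1:
  U4 inverted output: U1=0, U2=0, U3=1, U4=1 [inverted output], U5=1 → 1 — eliminated
  U4 stuck-at-0: U1=0, U2=0, U3=1, U4=0 [stuck-at-0], U5=0 → 0 — matches
Only U4 stuck-at-0 reproduces the observed 0.

U4 stuck-at-0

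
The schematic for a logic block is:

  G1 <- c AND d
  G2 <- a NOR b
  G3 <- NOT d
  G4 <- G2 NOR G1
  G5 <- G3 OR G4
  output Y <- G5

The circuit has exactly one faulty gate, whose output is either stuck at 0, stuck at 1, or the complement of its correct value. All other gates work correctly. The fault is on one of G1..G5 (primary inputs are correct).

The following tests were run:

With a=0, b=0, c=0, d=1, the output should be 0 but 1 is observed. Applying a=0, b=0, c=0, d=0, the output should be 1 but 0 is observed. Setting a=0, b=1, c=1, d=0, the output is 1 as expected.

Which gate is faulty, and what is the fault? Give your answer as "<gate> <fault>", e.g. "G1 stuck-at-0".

G3 inverted output

Fault-free values for test 1 (a=0, b=0, c=0, d=1): G1=0, G2=1, G3=0, G4=0, G5=0, giving Y=0. Observed 1.
Test 1: faults giving observed 1 are {G2 stuck-at-0, G2 inverted output, G3 stuck-at-1, G3 inverted output, G4 stuck-at-1, G4 inverted output, G5 stuck-at-1, G5 inverted output}.
Test 2 (a=0, b=0, c=0, d=0): fault-free G1=0, G2=1, G3=1, G4=0, G5=1 → 1; observed 0. Eliminates G2 stuck-at-0, G2 inverted output, G3 stuck-at-1, G4 stuck-at-1, G4 inverted output, G5 stuck-at-1.
Test 3 (a=0, b=1, c=1, d=0): fault-free G1=0, G2=0, G3=1, G4=1, G5=1 → 1; observed 1. Eliminates G5 inverted output.
Only G3 inverted output is consistent with every test.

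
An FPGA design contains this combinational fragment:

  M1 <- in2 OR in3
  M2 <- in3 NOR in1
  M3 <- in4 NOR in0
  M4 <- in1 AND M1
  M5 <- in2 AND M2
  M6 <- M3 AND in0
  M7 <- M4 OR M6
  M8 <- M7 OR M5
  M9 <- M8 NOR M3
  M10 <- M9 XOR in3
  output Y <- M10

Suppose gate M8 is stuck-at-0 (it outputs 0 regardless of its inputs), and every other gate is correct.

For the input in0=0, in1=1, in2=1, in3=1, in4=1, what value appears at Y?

0

Propagate with M8 forced: M1=1, M2=0, M3=0, M4=1, M5=0, M6=0, M7=1, M8=0 [stuck-at-0], M9=1, M10=0.
So Y = 0. (Without the fault it would be 1.)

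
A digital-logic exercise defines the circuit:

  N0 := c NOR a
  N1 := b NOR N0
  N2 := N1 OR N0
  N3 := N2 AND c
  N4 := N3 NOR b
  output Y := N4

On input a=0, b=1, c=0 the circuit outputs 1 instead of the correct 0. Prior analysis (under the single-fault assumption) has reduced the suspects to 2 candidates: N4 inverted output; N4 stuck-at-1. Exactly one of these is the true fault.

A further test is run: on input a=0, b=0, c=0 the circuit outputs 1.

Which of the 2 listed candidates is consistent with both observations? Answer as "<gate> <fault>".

Evaluate each candidate on input a=0, b=0, c=0:
  N4 inverted output: N0=1, N1=0, N2=1, N3=0, N4=0 [inverted output] → 0 — eliminated
  N4 stuck-at-1: N0=1, N1=0, N2=1, N3=0, N4=1 [stuck-at-1] → 1 — matches
Only N4 stuck-at-1 reproduces the observed 1.

N4 stuck-at-1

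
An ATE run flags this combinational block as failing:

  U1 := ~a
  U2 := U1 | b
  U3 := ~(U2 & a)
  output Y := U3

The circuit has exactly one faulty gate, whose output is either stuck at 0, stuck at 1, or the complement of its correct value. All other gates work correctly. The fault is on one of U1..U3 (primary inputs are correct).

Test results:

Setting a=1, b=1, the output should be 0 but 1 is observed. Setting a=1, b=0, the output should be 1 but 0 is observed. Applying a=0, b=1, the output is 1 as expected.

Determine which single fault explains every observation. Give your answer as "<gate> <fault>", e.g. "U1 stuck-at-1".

U2 inverted output

Fault-free values for test 1 (a=1, b=1): U1=0, U2=1, U3=0, giving Y=0. Observed 1.
Test 1: faults giving observed 1 are {U2 stuck-at-0, U2 inverted output, U3 stuck-at-1, U3 inverted output}.
Test 2 (a=1, b=0): fault-free U1=0, U2=0, U3=1 → 1; observed 0. Eliminates U2 stuck-at-0, U3 stuck-at-1.
Test 3 (a=0, b=1): fault-free U1=1, U2=1, U3=1 → 1; observed 1. Eliminates U3 inverted output.
Only U2 inverted output is consistent with every test.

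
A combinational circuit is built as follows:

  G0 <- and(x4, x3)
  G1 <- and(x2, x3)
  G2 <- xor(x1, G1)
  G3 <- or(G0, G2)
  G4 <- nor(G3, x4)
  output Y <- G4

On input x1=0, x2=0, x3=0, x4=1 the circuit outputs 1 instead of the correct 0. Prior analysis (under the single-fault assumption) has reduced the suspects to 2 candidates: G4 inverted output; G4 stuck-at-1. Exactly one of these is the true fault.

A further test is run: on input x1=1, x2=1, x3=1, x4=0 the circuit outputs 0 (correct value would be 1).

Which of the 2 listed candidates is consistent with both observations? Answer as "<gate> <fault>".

Evaluate each candidate on input x1=1, x2=1, x3=1, x4=0:
  G4 inverted output: G0=0, G1=1, G2=0, G3=0, G4=0 [inverted output] → 0 — matches
  G4 stuck-at-1: G0=0, G1=1, G2=0, G3=0, G4=1 [stuck-at-1] → 1 — eliminated
Only G4 inverted output reproduces the observed 0.

G4 inverted output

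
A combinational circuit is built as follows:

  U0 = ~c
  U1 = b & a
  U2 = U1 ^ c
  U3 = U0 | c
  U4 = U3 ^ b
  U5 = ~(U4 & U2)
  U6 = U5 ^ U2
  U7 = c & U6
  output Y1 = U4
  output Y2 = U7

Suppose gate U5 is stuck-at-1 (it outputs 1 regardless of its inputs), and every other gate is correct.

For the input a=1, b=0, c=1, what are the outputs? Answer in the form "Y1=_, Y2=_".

Y1=1, Y2=0

Propagate with U5 forced: U0=0, U1=0, U2=1, U3=1, U4=1, U5=1 [stuck-at-1], U6=0, U7=0.
So the outputs are Y1=1, Y2=0. (Without the fault they would be Y1=1, Y2=1.)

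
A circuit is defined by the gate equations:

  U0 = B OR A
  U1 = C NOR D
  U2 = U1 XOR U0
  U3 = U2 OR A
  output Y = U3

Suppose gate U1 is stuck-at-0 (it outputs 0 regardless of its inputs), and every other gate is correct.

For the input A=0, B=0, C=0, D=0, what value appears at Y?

Propagate with U1 forced: U0=0, U1=0 [stuck-at-0], U2=0, U3=0.
So Y = 0. (Without the fault it would be 1.)

0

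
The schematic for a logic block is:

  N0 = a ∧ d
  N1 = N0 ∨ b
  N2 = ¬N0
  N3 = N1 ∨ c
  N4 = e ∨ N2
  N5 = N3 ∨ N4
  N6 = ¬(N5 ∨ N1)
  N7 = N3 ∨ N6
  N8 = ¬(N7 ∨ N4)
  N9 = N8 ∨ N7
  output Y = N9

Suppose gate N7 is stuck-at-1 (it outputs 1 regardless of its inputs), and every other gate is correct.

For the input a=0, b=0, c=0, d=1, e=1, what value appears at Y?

1

Propagate with N7 forced: N0=0, N1=0, N2=1, N3=0, N4=1, N5=1, N6=0, N7=1 [stuck-at-1], N8=0, N9=1.
So Y = 1. (Without the fault it would be 0.)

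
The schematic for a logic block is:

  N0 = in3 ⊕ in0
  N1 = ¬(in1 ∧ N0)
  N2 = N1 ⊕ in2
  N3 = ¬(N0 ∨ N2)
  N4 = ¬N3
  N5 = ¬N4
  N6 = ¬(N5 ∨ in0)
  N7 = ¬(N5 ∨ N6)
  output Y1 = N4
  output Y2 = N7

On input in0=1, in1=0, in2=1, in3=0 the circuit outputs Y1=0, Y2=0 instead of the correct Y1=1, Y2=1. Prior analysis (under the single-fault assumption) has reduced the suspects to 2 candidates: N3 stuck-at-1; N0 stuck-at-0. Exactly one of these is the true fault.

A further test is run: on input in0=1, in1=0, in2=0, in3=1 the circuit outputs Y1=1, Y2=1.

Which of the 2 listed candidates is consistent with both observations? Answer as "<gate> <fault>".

N0 stuck-at-0

Evaluate each candidate on input in0=1, in1=0, in2=0, in3=1:
  N3 stuck-at-1: N0=0, N1=1, N2=1, N3=1 [stuck-at-1], N4=0, N5=1, N6=0, N7=0 → Y1=0, Y2=0 — eliminated
  N0 stuck-at-0: N0=0 [stuck-at-0], N1=1, N2=1, N3=0, N4=1, N5=0, N6=0, N7=1 → Y1=1, Y2=1 — matches
Only N0 stuck-at-0 reproduces the observed Y1=1, Y2=1.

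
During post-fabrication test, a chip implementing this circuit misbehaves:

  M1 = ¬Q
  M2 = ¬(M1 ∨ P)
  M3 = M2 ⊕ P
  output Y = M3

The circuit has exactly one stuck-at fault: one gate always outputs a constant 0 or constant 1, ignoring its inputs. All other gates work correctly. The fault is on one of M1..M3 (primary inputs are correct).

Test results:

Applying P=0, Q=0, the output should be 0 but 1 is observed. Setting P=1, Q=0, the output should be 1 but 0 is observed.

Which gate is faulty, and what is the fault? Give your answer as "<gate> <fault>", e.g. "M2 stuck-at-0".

Fault-free values for test 1 (P=0, Q=0): M1=1, M2=0, M3=0, giving Y=0. Observed 1.
Test 1: faults giving observed 1 are {M1 stuck-at-0, M2 stuck-at-1, M3 stuck-at-1}.
Test 2 (P=1, Q=0): fault-free M1=1, M2=0, M3=1 → 1; observed 0. Eliminates M1 stuck-at-0, M3 stuck-at-1.
Only M2 stuck-at-1 is consistent with every test.

M2 stuck-at-1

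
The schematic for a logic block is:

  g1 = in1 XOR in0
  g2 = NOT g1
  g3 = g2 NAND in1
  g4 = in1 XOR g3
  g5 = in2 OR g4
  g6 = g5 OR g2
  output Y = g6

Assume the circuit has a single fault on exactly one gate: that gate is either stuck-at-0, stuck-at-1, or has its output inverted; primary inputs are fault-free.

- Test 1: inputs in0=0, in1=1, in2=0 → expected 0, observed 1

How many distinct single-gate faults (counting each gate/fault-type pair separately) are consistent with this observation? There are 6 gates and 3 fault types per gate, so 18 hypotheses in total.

12

Fault-free: g1=1, g2=0, g3=1, g4=0, g5=0, g6=0 → 0. Observed 1.
  g1: stuck-at-0, inverted output ✓; others ✗
  g2: stuck-at-1, inverted output ✓; others ✗
  g3: stuck-at-0, inverted output ✓; others ✗
  g4: stuck-at-1, inverted output ✓; others ✗
  g5: stuck-at-1, inverted output ✓; others ✗
  g6: stuck-at-1, inverted output ✓; others ✗
Consistent faults: {g1 stuck-at-0, g1 inverted output, g2 stuck-at-1, g2 inverted output, g3 stuck-at-0, g3 inverted output, g4 stuck-at-1, g4 inverted output, g5 stuck-at-1, g5 inverted output, g6 stuck-at-1, g6 inverted output} — 12 in all.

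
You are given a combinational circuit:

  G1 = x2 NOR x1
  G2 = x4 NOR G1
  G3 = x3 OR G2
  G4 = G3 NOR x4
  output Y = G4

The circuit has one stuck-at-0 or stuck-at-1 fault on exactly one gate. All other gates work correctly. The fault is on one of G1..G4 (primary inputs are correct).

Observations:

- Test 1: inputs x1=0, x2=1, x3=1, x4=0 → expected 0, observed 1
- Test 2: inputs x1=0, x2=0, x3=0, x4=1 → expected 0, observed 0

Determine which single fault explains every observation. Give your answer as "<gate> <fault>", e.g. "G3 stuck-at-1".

G3 stuck-at-0

Fault-free values for test 1 (x1=0, x2=1, x3=1, x4=0): G1=0, G2=1, G3=1, G4=0, giving Y=0. Observed 1.
Test 1: faults giving observed 1 are {G3 stuck-at-0, G4 stuck-at-1}.
Test 2 (x1=0, x2=0, x3=0, x4=1): fault-free G1=1, G2=0, G3=0, G4=0 → 0; observed 0. Eliminates G4 stuck-at-1.
Only G3 stuck-at-0 is consistent with every test.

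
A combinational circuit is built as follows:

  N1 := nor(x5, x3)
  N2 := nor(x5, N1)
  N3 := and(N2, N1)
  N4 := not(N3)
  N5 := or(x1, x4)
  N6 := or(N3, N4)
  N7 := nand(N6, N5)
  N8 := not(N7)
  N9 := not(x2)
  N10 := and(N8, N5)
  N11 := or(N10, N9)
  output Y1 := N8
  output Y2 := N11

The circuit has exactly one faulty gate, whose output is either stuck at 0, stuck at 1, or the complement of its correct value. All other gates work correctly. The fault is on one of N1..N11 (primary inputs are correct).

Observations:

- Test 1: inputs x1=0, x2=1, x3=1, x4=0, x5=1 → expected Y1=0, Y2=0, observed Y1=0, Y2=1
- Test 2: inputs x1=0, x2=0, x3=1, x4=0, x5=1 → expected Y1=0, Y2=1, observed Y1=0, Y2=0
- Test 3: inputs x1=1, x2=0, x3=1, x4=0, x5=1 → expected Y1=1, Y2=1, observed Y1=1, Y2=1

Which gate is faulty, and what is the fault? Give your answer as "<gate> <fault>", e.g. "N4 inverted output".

N9 inverted output

Fault-free values for test 1 (x1=0, x2=1, x3=1, x4=0, x5=1): N1=0, N2=0, N3=0, N4=1, N5=0, N6=1, N7=1, N8=0, N9=0, N10=0, N11=0, giving Y1=0, Y2=0. Observed Y1=0, Y2=1.
Test 1: faults giving observed Y1=0, Y2=1 are {N9 stuck-at-1, N9 inverted output, N10 stuck-at-1, N10 inverted output, N11 stuck-at-1, N11 inverted output}.
Test 2 (x1=0, x2=0, x3=1, x4=0, x5=1): fault-free N1=0, N2=0, N3=0, N4=1, N5=0, N6=1, N7=1, N8=0, N9=1, N10=0, N11=1 → Y1=0, Y2=1; observed Y1=0, Y2=0. Eliminates N9 stuck-at-1, N10 stuck-at-1, N10 inverted output, N11 stuck-at-1.
Test 3 (x1=1, x2=0, x3=1, x4=0, x5=1): fault-free N1=0, N2=0, N3=0, N4=1, N5=1, N6=1, N7=0, N8=1, N9=1, N10=1, N11=1 → Y1=1, Y2=1; observed Y1=1, Y2=1. Eliminates N11 inverted output.
Only N9 inverted output is consistent with every test.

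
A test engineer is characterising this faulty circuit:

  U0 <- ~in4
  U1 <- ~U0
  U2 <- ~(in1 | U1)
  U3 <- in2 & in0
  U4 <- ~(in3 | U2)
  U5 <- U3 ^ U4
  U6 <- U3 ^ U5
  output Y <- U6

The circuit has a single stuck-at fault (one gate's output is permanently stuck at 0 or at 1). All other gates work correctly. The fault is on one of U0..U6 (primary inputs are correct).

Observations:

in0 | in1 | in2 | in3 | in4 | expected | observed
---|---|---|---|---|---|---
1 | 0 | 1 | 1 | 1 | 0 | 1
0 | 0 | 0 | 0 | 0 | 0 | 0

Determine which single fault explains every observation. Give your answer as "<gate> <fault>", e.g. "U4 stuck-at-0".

U5 stuck-at-0

Fault-free values for test 1 (in0=1, in1=0, in2=1, in3=1, in4=1): U0=0, U1=1, U2=0, U3=1, U4=0, U5=1, U6=0, giving Y=0. Observed 1.
Test 1: faults giving observed 1 are {U4 stuck-at-1, U5 stuck-at-0, U6 stuck-at-1}.
Test 2 (in0=0, in1=0, in2=0, in3=0, in4=0): fault-free U0=1, U1=0, U2=1, U3=0, U4=0, U5=0, U6=0 → 0; observed 0. Eliminates U4 stuck-at-1, U6 stuck-at-1.
Only U5 stuck-at-0 is consistent with every test.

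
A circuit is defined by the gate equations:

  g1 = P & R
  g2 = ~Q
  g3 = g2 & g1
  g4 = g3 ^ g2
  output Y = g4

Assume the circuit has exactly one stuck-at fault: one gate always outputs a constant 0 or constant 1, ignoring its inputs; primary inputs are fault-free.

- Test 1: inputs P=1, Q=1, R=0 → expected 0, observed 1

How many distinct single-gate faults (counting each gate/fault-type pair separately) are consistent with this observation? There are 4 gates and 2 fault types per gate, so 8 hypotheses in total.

3

Fault-free: g1=0, g2=0, g3=0, g4=0 → 0. Observed 1.
  g1 stuck-at-0: output 0 ✗
  g1 stuck-at-1: output 0 ✗
  g2 stuck-at-0: output 0 ✗
  g2 stuck-at-1: output 1 ✓
  g3 stuck-at-0: output 0 ✗
  g3 stuck-at-1: output 1 ✓
  g4 stuck-at-0: output 0 ✗
  g4 stuck-at-1: output 1 ✓
Consistent faults: {g2 stuck-at-1, g3 stuck-at-1, g4 stuck-at-1} — 3 in all.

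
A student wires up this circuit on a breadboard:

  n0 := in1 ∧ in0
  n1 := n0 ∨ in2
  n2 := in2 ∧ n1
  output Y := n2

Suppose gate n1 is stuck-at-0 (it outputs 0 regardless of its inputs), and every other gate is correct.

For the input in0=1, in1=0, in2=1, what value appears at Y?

0

Propagate with n1 forced: n0=0, n1=0 [stuck-at-0], n2=0.
So Y = 0. (Without the fault it would be 1.)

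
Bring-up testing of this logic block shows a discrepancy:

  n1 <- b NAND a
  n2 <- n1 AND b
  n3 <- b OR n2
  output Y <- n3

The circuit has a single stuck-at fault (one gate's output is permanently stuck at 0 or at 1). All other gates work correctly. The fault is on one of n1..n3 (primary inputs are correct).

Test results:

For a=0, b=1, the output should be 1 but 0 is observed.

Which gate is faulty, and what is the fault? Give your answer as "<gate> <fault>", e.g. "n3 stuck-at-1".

n3 stuck-at-0

Fault-free values for test 1 (a=0, b=1): n1=1, n2=1, n3=1, giving Y=1. Observed 0.
Test 1: faults giving observed 0 are {n3 stuck-at-0}.
Only n3 stuck-at-0 is consistent with every test.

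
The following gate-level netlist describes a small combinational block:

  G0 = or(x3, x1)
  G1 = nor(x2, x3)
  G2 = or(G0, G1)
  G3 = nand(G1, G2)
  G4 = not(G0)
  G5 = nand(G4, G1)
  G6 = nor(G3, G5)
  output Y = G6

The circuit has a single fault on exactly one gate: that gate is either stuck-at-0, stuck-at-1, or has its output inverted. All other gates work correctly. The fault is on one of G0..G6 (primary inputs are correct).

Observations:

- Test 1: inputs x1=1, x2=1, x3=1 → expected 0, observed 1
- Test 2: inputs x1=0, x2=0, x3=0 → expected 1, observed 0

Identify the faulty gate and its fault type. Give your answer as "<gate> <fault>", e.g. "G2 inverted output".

Fault-free values for test 1 (x1=1, x2=1, x3=1): G0=1, G1=0, G2=1, G3=1, G4=0, G5=1, G6=0, giving Y=0. Observed 1.
Test 1: faults giving observed 1 are {G6 stuck-at-1, G6 inverted output}.
Test 2 (x1=0, x2=0, x3=0): fault-free G0=0, G1=1, G2=1, G3=0, G4=1, G5=0, G6=1 → 1; observed 0. Eliminates G6 stuck-at-1.
Only G6 inverted output is consistent with every test.

G6 inverted output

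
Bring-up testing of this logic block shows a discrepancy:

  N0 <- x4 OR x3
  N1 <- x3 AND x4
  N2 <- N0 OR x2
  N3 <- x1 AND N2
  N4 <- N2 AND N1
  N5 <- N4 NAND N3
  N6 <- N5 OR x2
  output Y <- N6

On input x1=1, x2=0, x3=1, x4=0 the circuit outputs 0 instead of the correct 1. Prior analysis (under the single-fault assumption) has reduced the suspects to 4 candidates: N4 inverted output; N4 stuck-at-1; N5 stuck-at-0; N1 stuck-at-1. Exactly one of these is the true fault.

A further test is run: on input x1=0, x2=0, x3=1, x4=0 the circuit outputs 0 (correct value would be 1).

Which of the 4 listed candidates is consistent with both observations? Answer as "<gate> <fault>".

N5 stuck-at-0

Evaluate each candidate on input x1=0, x2=0, x3=1, x4=0:
  N4 inverted output: N0=1, N1=0, N2=1, N3=0, N4=1 [inverted output], N5=1, N6=1 → 1 — eliminated
  N4 stuck-at-1: N0=1, N1=0, N2=1, N3=0, N4=1 [stuck-at-1], N5=1, N6=1 → 1 — eliminated
  N5 stuck-at-0: N0=1, N1=0, N2=1, N3=0, N4=0, N5=0 [stuck-at-0], N6=0 → 0 — matches
  N1 stuck-at-1: N0=1, N1=1 [stuck-at-1], N2=1, N3=0, N4=1, N5=1, N6=1 → 1 — eliminated
Only N5 stuck-at-0 reproduces the observed 0.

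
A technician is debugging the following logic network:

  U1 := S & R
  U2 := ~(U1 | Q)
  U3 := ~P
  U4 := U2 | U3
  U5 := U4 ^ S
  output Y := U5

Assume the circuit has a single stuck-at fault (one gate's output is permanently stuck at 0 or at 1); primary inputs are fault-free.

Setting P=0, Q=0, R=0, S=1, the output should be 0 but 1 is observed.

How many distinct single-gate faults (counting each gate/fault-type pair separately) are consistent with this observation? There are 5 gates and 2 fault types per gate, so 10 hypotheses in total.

Fault-free: U1=0, U2=1, U3=1, U4=1, U5=0 → 0. Observed 1.
  U1 stuck-at-0: output 0 ✗
  U1 stuck-at-1: output 0 ✗
  U2 stuck-at-0: output 0 ✗
  U2 stuck-at-1: output 0 ✗
  U3 stuck-at-0: output 0 ✗
  U3 stuck-at-1: output 0 ✗
  U4 stuck-at-0: output 1 ✓
  U4 stuck-at-1: output 0 ✗
  U5 stuck-at-0: output 0 ✗
  U5 stuck-at-1: output 1 ✓
Consistent faults: {U4 stuck-at-0, U5 stuck-at-1} — 2 in all.

2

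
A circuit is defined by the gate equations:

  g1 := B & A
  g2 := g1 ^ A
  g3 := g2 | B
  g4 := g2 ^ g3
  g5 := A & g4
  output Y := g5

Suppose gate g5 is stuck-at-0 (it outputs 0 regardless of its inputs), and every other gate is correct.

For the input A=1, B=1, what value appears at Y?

0

Propagate with g5 forced: g1=1, g2=0, g3=1, g4=1, g5=0 [stuck-at-0].
So Y = 0. (Without the fault it would be 1.)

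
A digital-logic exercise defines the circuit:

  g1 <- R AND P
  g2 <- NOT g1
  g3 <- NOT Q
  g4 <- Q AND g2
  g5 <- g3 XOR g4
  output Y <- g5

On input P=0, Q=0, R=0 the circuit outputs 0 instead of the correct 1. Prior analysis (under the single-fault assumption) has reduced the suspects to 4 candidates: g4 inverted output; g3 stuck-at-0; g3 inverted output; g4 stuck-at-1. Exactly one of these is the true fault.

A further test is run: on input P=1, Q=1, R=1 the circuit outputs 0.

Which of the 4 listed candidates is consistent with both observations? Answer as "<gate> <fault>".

Evaluate each candidate on input P=1, Q=1, R=1:
  g4 inverted output: g1=1, g2=0, g3=0, g4=1 [inverted output], g5=1 → 1 — eliminated
  g3 stuck-at-0: g1=1, g2=0, g3=0 [stuck-at-0], g4=0, g5=0 → 0 — matches
  g3 inverted output: g1=1, g2=0, g3=1 [inverted output], g4=0, g5=1 → 1 — eliminated
  g4 stuck-at-1: g1=1, g2=0, g3=0, g4=1 [stuck-at-1], g5=1 → 1 — eliminated
Only g3 stuck-at-0 reproduces the observed 0.

g3 stuck-at-0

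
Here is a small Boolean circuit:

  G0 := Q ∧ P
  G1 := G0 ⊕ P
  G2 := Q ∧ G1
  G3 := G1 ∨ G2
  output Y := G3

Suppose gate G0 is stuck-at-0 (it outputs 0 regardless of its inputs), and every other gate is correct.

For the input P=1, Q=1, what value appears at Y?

1

Propagate with G0 forced: G0=0 [stuck-at-0], G1=1, G2=1, G3=1.
So Y = 1. (Without the fault it would be 0.)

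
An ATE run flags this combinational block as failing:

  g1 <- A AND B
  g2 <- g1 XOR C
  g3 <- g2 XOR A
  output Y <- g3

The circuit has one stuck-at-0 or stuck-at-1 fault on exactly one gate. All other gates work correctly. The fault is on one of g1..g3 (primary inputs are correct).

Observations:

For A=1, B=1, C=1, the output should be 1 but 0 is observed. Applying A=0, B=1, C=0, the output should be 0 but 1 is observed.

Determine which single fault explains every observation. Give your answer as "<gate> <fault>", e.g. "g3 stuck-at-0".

Fault-free values for test 1 (A=1, B=1, C=1): g1=1, g2=0, g3=1, giving Y=1. Observed 0.
Test 1: faults giving observed 0 are {g1 stuck-at-0, g2 stuck-at-1, g3 stuck-at-0}.
Test 2 (A=0, B=1, C=0): fault-free g1=0, g2=0, g3=0 → 0; observed 1. Eliminates g1 stuck-at-0, g3 stuck-at-0.
Only g2 stuck-at-1 is consistent with every test.

g2 stuck-at-1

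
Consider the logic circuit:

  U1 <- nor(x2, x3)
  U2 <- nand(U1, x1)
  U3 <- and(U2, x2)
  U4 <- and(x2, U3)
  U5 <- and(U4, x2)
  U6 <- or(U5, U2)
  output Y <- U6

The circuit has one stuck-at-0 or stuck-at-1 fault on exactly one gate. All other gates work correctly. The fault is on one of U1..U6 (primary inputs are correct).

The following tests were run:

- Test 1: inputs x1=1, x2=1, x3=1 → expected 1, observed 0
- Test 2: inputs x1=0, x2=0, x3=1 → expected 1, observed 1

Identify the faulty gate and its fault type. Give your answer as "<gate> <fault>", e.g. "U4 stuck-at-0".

U1 stuck-at-1

Fault-free values for test 1 (x1=1, x2=1, x3=1): U1=0, U2=1, U3=1, U4=1, U5=1, U6=1, giving Y=1. Observed 0.
Test 1: faults giving observed 0 are {U1 stuck-at-1, U2 stuck-at-0, U6 stuck-at-0}.
Test 2 (x1=0, x2=0, x3=1): fault-free U1=0, U2=1, U3=0, U4=0, U5=0, U6=1 → 1; observed 1. Eliminates U2 stuck-at-0, U6 stuck-at-0.
Only U1 stuck-at-1 is consistent with every test.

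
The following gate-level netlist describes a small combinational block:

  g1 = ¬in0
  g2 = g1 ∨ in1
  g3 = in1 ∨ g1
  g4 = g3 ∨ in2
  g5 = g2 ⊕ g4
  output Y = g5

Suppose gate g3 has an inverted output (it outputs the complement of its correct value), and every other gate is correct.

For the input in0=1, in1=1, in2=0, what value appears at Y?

1

Propagate with g3 forced: g1=0, g2=1, g3=0 [inverted output], g4=0, g5=1.
So Y = 1. (Without the fault it would be 0.)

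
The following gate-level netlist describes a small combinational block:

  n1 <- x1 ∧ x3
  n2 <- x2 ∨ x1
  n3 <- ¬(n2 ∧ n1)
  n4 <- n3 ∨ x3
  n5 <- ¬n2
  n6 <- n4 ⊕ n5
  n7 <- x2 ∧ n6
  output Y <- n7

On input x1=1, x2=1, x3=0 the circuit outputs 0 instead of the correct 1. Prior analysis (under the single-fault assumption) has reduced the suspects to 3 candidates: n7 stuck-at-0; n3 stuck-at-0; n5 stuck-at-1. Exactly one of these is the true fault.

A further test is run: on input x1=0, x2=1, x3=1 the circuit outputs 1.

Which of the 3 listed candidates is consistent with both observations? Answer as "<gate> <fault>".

n3 stuck-at-0

Evaluate each candidate on input x1=0, x2=1, x3=1:
  n7 stuck-at-0: n1=0, n2=1, n3=1, n4=1, n5=0, n6=1, n7=0 [stuck-at-0] → 0 — eliminated
  n3 stuck-at-0: n1=0, n2=1, n3=0 [stuck-at-0], n4=1, n5=0, n6=1, n7=1 → 1 — matches
  n5 stuck-at-1: n1=0, n2=1, n3=1, n4=1, n5=1 [stuck-at-1], n6=0, n7=0 → 0 — eliminated
Only n3 stuck-at-0 reproduces the observed 1.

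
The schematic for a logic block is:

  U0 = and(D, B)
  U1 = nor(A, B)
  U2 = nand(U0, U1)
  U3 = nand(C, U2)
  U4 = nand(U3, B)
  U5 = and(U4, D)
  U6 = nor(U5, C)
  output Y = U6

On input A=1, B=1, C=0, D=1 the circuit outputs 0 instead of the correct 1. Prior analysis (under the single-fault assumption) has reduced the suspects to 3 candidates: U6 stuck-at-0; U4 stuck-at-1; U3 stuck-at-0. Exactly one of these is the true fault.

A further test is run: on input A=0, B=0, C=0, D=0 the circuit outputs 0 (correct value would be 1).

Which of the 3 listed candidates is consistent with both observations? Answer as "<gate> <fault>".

U6 stuck-at-0

Evaluate each candidate on input A=0, B=0, C=0, D=0:
  U6 stuck-at-0: U0=0, U1=1, U2=1, U3=1, U4=1, U5=0, U6=0 [stuck-at-0] → 0 — matches
  U4 stuck-at-1: U0=0, U1=1, U2=1, U3=1, U4=1 [stuck-at-1], U5=0, U6=1 → 1 — eliminated
  U3 stuck-at-0: U0=0, U1=1, U2=1, U3=0 [stuck-at-0], U4=1, U5=0, U6=1 → 1 — eliminated
Only U6 stuck-at-0 reproduces the observed 0.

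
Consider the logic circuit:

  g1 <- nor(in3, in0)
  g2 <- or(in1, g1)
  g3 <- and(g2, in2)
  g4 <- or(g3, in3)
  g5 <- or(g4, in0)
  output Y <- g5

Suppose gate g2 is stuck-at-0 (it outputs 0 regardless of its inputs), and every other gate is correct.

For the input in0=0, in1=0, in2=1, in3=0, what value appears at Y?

0

Propagate with g2 forced: g1=1, g2=0 [stuck-at-0], g3=0, g4=0, g5=0.
So Y = 0. (Without the fault it would be 1.)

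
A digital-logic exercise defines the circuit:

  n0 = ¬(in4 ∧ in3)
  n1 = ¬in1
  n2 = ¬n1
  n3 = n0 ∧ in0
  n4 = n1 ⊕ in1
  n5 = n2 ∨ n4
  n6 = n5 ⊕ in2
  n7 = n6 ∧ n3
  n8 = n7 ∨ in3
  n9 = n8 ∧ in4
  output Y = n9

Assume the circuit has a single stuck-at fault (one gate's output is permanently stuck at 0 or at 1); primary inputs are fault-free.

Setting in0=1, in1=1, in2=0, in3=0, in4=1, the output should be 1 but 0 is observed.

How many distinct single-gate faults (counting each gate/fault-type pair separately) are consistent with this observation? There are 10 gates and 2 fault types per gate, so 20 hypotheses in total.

8

Fault-free: n0=1, n1=0, n2=1, n3=1, n4=1, n5=1, n6=1, n7=1, n8=1, n9=1 → 1. Observed 0.
  n0: stuck-at-0 ✓; others ✗
  n1: stuck-at-1 ✓; others ✗
  n2: none of the 2 fault types match ✗
  n3: stuck-at-0 ✓; others ✗
  n4: none of the 2 fault types match ✗
  n5: stuck-at-0 ✓; others ✗
  n6: stuck-at-0 ✓; others ✗
  n7: stuck-at-0 ✓; others ✗
  n8: stuck-at-0 ✓; others ✗
  n9: stuck-at-0 ✓; others ✗
Consistent faults: {n0 stuck-at-0, n1 stuck-at-1, n3 stuck-at-0, n5 stuck-at-0, n6 stuck-at-0, n7 stuck-at-0, n8 stuck-at-0, n9 stuck-at-0} — 8 in all.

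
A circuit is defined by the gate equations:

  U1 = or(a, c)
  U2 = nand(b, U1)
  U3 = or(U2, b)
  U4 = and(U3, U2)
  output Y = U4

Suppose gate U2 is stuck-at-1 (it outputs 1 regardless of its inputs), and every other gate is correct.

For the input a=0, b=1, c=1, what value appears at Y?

1

Propagate with U2 forced: U1=1, U2=1 [stuck-at-1], U3=1, U4=1.
So Y = 1. (Without the fault it would be 0.)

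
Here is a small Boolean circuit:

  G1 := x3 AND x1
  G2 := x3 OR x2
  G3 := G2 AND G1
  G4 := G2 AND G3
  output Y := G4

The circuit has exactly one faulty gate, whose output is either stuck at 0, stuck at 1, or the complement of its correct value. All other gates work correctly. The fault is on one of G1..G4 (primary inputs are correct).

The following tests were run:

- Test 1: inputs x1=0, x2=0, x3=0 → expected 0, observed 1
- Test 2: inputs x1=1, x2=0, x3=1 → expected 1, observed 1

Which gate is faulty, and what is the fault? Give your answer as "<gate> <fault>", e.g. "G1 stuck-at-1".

Fault-free values for test 1 (x1=0, x2=0, x3=0): G1=0, G2=0, G3=0, G4=0, giving Y=0. Observed 1.
Test 1: faults giving observed 1 are {G4 stuck-at-1, G4 inverted output}.
Test 2 (x1=1, x2=0, x3=1): fault-free G1=1, G2=1, G3=1, G4=1 → 1; observed 1. Eliminates G4 inverted output.
Only G4 stuck-at-1 is consistent with every test.

G4 stuck-at-1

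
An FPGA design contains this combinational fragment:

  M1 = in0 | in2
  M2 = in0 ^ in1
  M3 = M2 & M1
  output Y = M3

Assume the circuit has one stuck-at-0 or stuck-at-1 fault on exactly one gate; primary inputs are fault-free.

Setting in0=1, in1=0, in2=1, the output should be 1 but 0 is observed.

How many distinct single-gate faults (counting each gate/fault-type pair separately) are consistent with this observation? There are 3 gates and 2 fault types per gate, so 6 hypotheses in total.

3

Fault-free: M1=1, M2=1, M3=1 → 1. Observed 0.
  M1 stuck-at-0: output 0 ✓
  M1 stuck-at-1: output 1 ✗
  M2 stuck-at-0: output 0 ✓
  M2 stuck-at-1: output 1 ✗
  M3 stuck-at-0: output 0 ✓
  M3 stuck-at-1: output 1 ✗
Consistent faults: {M1 stuck-at-0, M2 stuck-at-0, M3 stuck-at-0} — 3 in all.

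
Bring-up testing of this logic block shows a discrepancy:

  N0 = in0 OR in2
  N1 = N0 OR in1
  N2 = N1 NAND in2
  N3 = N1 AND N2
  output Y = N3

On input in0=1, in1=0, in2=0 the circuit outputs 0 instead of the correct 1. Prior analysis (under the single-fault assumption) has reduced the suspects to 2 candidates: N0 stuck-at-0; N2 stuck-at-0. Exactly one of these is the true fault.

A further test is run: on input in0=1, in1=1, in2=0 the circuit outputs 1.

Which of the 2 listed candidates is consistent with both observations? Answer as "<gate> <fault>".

N0 stuck-at-0

Evaluate each candidate on input in0=1, in1=1, in2=0:
  N0 stuck-at-0: N0=0 [stuck-at-0], N1=1, N2=1, N3=1 → 1 — matches
  N2 stuck-at-0: N0=1, N1=1, N2=0 [stuck-at-0], N3=0 → 0 — eliminated
Only N0 stuck-at-0 reproduces the observed 1.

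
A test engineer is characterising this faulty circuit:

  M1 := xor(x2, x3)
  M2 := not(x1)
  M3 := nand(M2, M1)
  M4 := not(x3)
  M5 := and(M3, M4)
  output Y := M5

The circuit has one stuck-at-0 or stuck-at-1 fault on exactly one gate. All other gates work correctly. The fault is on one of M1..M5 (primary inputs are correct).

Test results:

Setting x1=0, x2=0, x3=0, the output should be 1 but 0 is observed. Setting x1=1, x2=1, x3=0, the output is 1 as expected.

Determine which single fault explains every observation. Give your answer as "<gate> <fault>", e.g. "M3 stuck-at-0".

M1 stuck-at-1

Fault-free values for test 1 (x1=0, x2=0, x3=0): M1=0, M2=1, M3=1, M4=1, M5=1, giving Y=1. Observed 0.
Test 1: faults giving observed 0 are {M1 stuck-at-1, M3 stuck-at-0, M4 stuck-at-0, M5 stuck-at-0}.
Test 2 (x1=1, x2=1, x3=0): fault-free M1=1, M2=0, M3=1, M4=1, M5=1 → 1; observed 1. Eliminates M3 stuck-at-0, M4 stuck-at-0, M5 stuck-at-0.
Only M1 stuck-at-1 is consistent with every test.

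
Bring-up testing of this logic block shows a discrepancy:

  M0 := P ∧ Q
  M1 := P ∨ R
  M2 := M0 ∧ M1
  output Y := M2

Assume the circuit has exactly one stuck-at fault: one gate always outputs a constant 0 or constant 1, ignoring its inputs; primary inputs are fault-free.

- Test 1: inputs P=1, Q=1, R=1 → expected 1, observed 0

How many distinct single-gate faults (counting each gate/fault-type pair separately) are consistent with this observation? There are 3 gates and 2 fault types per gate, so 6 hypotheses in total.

Fault-free: M0=1, M1=1, M2=1 → 1. Observed 0.
  M0 stuck-at-0: output 0 ✓
  M0 stuck-at-1: output 1 ✗
  M1 stuck-at-0: output 0 ✓
  M1 stuck-at-1: output 1 ✗
  M2 stuck-at-0: output 0 ✓
  M2 stuck-at-1: output 1 ✗
Consistent faults: {M0 stuck-at-0, M1 stuck-at-0, M2 stuck-at-0} — 3 in all.

3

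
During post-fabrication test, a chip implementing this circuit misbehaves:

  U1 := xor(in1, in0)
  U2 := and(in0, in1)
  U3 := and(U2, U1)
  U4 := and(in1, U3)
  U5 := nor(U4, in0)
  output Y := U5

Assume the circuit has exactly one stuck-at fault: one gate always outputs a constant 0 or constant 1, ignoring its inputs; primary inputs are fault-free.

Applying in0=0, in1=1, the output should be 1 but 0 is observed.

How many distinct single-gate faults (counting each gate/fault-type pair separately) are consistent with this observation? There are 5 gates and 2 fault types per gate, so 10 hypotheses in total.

4

Fault-free: U1=1, U2=0, U3=0, U4=0, U5=1 → 1. Observed 0.
  U1 stuck-at-0: output 1 ✗
  U1 stuck-at-1: output 1 ✗
  U2 stuck-at-0: output 1 ✗
  U2 stuck-at-1: output 0 ✓
  U3 stuck-at-0: output 1 ✗
  U3 stuck-at-1: output 0 ✓
  U4 stuck-at-0: output 1 ✗
  U4 stuck-at-1: output 0 ✓
  U5 stuck-at-0: output 0 ✓
  U5 stuck-at-1: output 1 ✗
Consistent faults: {U2 stuck-at-1, U3 stuck-at-1, U4 stuck-at-1, U5 stuck-at-0} — 4 in all.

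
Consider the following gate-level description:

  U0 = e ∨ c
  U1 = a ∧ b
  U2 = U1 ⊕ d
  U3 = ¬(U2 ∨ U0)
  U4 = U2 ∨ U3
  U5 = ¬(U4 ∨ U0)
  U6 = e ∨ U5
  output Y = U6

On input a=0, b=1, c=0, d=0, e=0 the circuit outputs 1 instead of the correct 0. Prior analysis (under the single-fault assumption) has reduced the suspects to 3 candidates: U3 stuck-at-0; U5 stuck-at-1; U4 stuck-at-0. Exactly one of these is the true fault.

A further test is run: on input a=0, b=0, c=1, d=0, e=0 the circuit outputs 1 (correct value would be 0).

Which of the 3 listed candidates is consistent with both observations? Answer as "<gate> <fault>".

U5 stuck-at-1

Evaluate each candidate on input a=0, b=0, c=1, d=0, e=0:
  U3 stuck-at-0: U0=1, U1=0, U2=0, U3=0 [stuck-at-0], U4=0, U5=0, U6=0 → 0 — eliminated
  U5 stuck-at-1: U0=1, U1=0, U2=0, U3=0, U4=0, U5=1 [stuck-at-1], U6=1 → 1 — matches
  U4 stuck-at-0: U0=1, U1=0, U2=0, U3=0, U4=0 [stuck-at-0], U5=0, U6=0 → 0 — eliminated
Only U5 stuck-at-1 reproduces the observed 1.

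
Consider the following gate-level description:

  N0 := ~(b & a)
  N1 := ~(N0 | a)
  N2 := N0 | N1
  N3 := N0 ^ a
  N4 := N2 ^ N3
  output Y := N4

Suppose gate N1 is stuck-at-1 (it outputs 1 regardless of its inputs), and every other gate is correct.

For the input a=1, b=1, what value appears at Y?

Propagate with N1 forced: N0=0, N1=1 [stuck-at-1], N2=1, N3=1, N4=0.
So Y = 0. (Without the fault it would be 1.)

0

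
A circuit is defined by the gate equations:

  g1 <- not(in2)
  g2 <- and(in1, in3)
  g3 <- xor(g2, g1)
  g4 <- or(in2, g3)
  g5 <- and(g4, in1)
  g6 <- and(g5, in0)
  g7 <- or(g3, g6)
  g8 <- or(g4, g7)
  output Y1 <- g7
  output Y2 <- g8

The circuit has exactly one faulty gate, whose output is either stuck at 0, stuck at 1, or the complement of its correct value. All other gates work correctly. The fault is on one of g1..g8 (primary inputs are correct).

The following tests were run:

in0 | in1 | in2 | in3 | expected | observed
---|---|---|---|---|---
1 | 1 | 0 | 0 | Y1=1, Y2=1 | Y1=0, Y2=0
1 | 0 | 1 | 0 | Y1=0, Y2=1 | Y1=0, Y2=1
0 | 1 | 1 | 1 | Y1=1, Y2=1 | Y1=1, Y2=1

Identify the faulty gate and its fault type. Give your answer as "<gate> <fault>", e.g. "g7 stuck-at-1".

Fault-free values for test 1 (in0=1, in1=1, in2=0, in3=0): g1=1, g2=0, g3=1, g4=1, g5=1, g6=1, g7=1, g8=1, giving Y1=1, Y2=1. Observed Y1=0, Y2=0.
Test 1: faults giving observed Y1=0, Y2=0 are {g1 stuck-at-0, g1 inverted output, g2 stuck-at-1, g2 inverted output, g3 stuck-at-0, g3 inverted output}.
Test 2 (in0=1, in1=0, in2=1, in3=0): fault-free g1=0, g2=0, g3=0, g4=1, g5=0, g6=0, g7=0, g8=1 → Y1=0, Y2=1; observed Y1=0, Y2=1. Eliminates g1 inverted output, g2 stuck-at-1, g2 inverted output, g3 inverted output.
Test 3 (in0=0, in1=1, in2=1, in3=1): fault-free g1=0, g2=1, g3=1, g4=1, g5=1, g6=0, g7=1, g8=1 → Y1=1, Y2=1; observed Y1=1, Y2=1. Eliminates g3 stuck-at-0.
Only g1 stuck-at-0 is consistent with every test.

g1 stuck-at-0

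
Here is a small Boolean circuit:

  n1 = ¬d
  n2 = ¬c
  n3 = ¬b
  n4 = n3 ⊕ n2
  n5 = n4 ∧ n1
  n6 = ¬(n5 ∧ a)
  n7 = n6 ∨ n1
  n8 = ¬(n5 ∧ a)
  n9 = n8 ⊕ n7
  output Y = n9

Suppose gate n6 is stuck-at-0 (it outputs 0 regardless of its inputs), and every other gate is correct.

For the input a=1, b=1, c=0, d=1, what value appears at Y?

1

Propagate with n6 forced: n1=0, n2=1, n3=0, n4=1, n5=0, n6=0 [stuck-at-0], n7=0, n8=1, n9=1.
So Y = 1. (Without the fault it would be 0.)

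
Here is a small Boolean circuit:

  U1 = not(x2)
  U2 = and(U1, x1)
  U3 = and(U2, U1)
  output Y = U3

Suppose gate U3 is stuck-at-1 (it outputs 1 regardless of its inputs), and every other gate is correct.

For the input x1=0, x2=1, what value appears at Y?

1

Propagate with U3 forced: U1=0, U2=0, U3=1 [stuck-at-1].
So Y = 1. (Without the fault it would be 0.)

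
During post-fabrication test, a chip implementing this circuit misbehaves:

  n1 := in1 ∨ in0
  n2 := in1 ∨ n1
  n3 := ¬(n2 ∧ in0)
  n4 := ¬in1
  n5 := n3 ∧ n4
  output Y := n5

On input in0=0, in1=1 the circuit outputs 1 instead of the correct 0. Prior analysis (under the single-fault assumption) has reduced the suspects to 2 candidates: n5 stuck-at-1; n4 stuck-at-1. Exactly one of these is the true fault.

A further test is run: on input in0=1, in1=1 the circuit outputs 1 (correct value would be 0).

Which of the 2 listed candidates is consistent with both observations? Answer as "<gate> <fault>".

n5 stuck-at-1

Evaluate each candidate on input in0=1, in1=1:
  n5 stuck-at-1: n1=1, n2=1, n3=0, n4=0, n5=1 [stuck-at-1] → 1 — matches
  n4 stuck-at-1: n1=1, n2=1, n3=0, n4=1 [stuck-at-1], n5=0 → 0 — eliminated
Only n5 stuck-at-1 reproduces the observed 1.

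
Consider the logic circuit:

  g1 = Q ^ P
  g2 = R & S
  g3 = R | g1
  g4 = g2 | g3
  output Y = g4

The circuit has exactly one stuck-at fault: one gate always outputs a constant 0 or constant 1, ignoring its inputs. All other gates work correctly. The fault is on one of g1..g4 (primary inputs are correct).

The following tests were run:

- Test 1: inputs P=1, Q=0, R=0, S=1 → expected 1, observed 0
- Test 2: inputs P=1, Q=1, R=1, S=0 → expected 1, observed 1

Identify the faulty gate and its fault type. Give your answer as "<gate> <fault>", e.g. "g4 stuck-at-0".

Fault-free values for test 1 (P=1, Q=0, R=0, S=1): g1=1, g2=0, g3=1, g4=1, giving Y=1. Observed 0.
Test 1: faults giving observed 0 are {g1 stuck-at-0, g3 stuck-at-0, g4 stuck-at-0}.
Test 2 (P=1, Q=1, R=1, S=0): fault-free g1=0, g2=0, g3=1, g4=1 → 1; observed 1. Eliminates g3 stuck-at-0, g4 stuck-at-0.
Only g1 stuck-at-0 is consistent with every test.

g1 stuck-at-0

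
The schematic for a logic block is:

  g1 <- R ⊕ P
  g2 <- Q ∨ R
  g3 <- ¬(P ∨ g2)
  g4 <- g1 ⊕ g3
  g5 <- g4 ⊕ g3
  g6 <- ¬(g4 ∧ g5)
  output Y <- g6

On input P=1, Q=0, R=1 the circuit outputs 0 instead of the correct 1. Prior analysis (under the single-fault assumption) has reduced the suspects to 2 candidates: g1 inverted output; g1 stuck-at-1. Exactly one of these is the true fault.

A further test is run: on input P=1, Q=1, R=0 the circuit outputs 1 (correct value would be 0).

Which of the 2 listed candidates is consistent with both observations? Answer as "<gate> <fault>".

g1 inverted output

Evaluate each candidate on input P=1, Q=1, R=0:
  g1 inverted output: g1=0 [inverted output], g2=1, g3=0, g4=0, g5=0, g6=1 → 1 — matches
  g1 stuck-at-1: g1=1 [stuck-at-1], g2=1, g3=0, g4=1, g5=1, g6=0 → 0 — eliminated
Only g1 inverted output reproduces the observed 1.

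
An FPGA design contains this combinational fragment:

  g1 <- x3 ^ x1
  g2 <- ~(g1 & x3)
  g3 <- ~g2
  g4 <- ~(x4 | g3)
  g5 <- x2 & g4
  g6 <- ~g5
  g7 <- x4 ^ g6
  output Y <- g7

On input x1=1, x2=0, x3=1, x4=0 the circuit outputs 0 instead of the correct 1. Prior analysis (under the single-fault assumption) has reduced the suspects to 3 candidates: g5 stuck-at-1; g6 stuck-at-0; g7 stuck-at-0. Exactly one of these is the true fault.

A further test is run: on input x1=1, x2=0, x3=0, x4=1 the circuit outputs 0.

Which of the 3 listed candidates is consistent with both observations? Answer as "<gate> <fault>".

g7 stuck-at-0

Evaluate each candidate on input x1=1, x2=0, x3=0, x4=1:
  g5 stuck-at-1: g1=1, g2=1, g3=0, g4=0, g5=1 [stuck-at-1], g6=0, g7=1 → 1 — eliminated
  g6 stuck-at-0: g1=1, g2=1, g3=0, g4=0, g5=0, g6=0 [stuck-at-0], g7=1 → 1 — eliminated
  g7 stuck-at-0: g1=1, g2=1, g3=0, g4=0, g5=0, g6=1, g7=0 [stuck-at-0] → 0 — matches
Only g7 stuck-at-0 reproduces the observed 0.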